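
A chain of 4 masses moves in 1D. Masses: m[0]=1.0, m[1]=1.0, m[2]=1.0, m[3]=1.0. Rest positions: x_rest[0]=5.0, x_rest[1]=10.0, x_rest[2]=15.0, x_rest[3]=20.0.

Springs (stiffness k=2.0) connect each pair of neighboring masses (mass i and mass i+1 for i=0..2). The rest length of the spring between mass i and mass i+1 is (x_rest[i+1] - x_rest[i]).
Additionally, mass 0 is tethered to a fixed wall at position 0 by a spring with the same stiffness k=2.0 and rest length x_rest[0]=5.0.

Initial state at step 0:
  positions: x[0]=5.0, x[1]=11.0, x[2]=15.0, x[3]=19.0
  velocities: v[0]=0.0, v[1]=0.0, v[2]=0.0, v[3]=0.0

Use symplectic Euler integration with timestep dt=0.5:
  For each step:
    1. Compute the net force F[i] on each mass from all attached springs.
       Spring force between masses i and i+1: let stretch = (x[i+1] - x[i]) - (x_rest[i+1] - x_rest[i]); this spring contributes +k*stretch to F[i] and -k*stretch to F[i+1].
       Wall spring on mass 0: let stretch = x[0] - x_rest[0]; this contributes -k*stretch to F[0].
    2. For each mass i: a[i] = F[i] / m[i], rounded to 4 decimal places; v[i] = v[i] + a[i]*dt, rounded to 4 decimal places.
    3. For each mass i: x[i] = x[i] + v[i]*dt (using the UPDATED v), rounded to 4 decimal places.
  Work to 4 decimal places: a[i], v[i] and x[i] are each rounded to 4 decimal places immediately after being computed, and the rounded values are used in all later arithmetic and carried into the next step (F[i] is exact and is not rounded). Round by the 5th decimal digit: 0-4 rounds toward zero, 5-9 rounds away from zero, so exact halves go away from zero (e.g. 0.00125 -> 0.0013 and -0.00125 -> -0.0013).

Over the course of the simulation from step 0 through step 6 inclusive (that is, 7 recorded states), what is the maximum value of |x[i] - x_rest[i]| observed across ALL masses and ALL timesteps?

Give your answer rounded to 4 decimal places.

Step 0: x=[5.0000 11.0000 15.0000 19.0000] v=[0.0000 0.0000 0.0000 0.0000]
Step 1: x=[5.5000 10.0000 15.0000 19.5000] v=[1.0000 -2.0000 0.0000 1.0000]
Step 2: x=[5.5000 9.2500 14.7500 20.2500] v=[0.0000 -1.5000 -0.5000 1.5000]
Step 3: x=[4.6250 9.3750 14.5000 20.7500] v=[-1.7500 0.2500 -0.5000 1.0000]
Step 4: x=[3.8125 9.6875 14.8125 20.6250] v=[-1.6250 0.6250 0.6250 -0.2500]
Step 5: x=[4.0313 9.6250 15.4688 20.0938] v=[0.4375 -0.1250 1.3125 -1.0625]
Step 6: x=[5.0313 9.6876 15.5157 19.7501] v=[1.9999 0.1251 0.0937 -0.6875]
Max displacement = 1.1875

Answer: 1.1875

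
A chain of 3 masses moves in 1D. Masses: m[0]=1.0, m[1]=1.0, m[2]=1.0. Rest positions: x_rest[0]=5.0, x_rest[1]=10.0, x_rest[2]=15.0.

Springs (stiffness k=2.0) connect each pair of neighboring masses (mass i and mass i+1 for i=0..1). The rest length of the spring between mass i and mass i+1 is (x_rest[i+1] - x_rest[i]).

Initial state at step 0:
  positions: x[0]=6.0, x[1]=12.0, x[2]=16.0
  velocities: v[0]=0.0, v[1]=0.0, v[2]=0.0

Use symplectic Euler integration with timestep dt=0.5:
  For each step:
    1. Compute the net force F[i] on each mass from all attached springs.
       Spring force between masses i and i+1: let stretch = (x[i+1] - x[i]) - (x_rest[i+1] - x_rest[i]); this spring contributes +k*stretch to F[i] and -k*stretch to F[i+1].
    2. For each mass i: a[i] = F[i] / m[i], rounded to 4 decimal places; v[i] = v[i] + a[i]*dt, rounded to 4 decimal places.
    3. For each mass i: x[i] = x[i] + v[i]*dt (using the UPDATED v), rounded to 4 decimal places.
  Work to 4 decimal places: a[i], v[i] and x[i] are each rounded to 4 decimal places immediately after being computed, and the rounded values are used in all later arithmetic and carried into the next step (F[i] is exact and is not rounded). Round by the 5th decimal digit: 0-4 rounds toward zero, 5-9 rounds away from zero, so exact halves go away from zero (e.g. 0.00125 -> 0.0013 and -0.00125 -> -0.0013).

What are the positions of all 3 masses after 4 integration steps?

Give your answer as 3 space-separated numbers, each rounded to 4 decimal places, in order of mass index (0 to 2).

Answer: 5.9375 12.1250 15.9375

Derivation:
Step 0: x=[6.0000 12.0000 16.0000] v=[0.0000 0.0000 0.0000]
Step 1: x=[6.5000 11.0000 16.5000] v=[1.0000 -2.0000 1.0000]
Step 2: x=[6.7500 10.5000 16.7500] v=[0.5000 -1.0000 0.5000]
Step 3: x=[6.3750 11.2500 16.3750] v=[-0.7500 1.5000 -0.7500]
Step 4: x=[5.9375 12.1250 15.9375] v=[-0.8750 1.7500 -0.8750]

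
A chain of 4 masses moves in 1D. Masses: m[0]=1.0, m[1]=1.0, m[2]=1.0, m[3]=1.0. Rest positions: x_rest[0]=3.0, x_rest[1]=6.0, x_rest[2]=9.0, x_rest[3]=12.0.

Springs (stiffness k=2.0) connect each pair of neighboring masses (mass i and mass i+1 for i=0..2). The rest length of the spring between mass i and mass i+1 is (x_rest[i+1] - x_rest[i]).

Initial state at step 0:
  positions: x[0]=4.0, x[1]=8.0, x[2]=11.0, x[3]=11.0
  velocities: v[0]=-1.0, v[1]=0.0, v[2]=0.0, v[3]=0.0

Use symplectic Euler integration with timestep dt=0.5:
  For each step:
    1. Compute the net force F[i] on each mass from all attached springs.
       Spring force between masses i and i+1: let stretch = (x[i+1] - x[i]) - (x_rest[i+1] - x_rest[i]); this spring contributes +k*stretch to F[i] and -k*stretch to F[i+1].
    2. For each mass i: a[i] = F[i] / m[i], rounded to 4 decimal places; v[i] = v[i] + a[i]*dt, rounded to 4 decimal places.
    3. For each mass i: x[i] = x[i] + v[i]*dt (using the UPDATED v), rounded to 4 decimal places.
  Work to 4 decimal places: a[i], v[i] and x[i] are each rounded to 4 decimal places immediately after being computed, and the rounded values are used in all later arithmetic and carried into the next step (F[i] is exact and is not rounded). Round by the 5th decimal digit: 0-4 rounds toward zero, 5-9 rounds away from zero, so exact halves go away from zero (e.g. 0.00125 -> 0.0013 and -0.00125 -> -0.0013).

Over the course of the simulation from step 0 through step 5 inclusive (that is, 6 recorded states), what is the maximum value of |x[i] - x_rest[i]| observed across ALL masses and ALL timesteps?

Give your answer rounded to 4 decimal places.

Step 0: x=[4.0000 8.0000 11.0000 11.0000] v=[-1.0000 0.0000 0.0000 0.0000]
Step 1: x=[4.0000 7.5000 9.5000 12.5000] v=[0.0000 -1.0000 -3.0000 3.0000]
Step 2: x=[4.2500 6.2500 8.5000 14.0000] v=[0.5000 -2.5000 -2.0000 3.0000]
Step 3: x=[4.0000 5.1250 9.1250 14.2500] v=[-0.5000 -2.2500 1.2500 0.5000]
Step 4: x=[2.8125 5.4375 10.3125 13.4375] v=[-2.3750 0.6250 2.3750 -1.6250]
Step 5: x=[1.4375 6.8750 10.6250 12.5625] v=[-2.7500 2.8750 0.6250 -1.7500]
Max displacement = 2.2500

Answer: 2.2500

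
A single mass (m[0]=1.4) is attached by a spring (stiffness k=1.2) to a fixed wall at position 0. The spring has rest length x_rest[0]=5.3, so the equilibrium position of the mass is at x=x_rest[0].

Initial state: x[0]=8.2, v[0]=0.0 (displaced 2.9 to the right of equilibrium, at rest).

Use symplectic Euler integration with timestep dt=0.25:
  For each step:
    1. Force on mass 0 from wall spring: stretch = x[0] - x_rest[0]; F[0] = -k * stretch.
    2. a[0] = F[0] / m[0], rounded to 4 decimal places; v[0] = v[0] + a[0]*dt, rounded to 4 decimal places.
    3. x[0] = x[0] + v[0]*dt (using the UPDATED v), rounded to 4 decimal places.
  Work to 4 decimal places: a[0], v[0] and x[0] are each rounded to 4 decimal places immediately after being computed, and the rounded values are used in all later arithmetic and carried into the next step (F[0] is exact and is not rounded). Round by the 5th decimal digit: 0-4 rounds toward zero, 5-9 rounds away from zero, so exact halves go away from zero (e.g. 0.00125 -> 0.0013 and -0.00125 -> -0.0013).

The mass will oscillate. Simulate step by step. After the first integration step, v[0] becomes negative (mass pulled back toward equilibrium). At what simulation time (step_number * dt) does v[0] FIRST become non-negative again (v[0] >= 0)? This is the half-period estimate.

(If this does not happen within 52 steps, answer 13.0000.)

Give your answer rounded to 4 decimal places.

Answer: 3.5000

Derivation:
Step 0: x=[8.2000] v=[0.0000]
Step 1: x=[8.0447] v=[-0.6214]
Step 2: x=[7.7423] v=[-1.2096]
Step 3: x=[7.3091] v=[-1.7330]
Step 4: x=[6.7682] v=[-2.1635]
Step 5: x=[6.1487] v=[-2.4781]
Step 6: x=[5.4837] v=[-2.6600]
Step 7: x=[4.8089] v=[-2.6994]
Step 8: x=[4.1604] v=[-2.5942]
Step 9: x=[3.5729] v=[-2.3500]
Step 10: x=[3.0779] v=[-1.9799]
Step 11: x=[2.7020] v=[-1.5037]
Step 12: x=[2.4653] v=[-0.9470]
Step 13: x=[2.3804] v=[-0.3396]
Step 14: x=[2.4519] v=[0.2860]
First v>=0 after going negative at step 14, time=3.5000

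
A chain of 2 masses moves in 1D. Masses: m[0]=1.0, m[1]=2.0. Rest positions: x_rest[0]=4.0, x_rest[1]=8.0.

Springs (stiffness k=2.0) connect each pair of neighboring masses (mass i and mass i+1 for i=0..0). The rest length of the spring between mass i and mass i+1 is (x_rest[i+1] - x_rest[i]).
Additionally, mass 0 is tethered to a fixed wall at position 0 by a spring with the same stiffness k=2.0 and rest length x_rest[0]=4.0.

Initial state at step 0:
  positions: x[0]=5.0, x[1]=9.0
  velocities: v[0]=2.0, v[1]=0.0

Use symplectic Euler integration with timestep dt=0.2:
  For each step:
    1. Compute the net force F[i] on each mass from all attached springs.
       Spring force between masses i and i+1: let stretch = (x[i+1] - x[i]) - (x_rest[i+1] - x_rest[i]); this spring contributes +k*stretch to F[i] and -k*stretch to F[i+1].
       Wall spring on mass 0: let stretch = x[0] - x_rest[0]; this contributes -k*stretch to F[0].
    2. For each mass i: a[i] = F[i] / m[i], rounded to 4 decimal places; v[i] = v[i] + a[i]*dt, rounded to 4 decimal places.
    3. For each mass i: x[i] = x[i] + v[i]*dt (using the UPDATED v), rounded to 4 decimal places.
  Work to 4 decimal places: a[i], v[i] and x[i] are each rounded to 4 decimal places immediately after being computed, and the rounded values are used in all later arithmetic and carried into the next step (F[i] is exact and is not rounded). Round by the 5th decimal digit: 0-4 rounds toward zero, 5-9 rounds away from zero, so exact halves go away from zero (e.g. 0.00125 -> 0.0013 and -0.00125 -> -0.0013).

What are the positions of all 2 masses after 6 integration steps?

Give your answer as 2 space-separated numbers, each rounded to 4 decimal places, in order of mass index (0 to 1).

Answer: 4.7738 9.2256

Derivation:
Step 0: x=[5.0000 9.0000] v=[2.0000 0.0000]
Step 1: x=[5.3200 9.0000] v=[1.6000 0.0000]
Step 2: x=[5.5088 9.0128] v=[0.9440 0.0640]
Step 3: x=[5.5372 9.0454] v=[0.1421 0.1632]
Step 4: x=[5.4033 9.0977] v=[-0.6695 0.2616]
Step 5: x=[5.1327 9.1622] v=[-1.3531 0.3227]
Step 6: x=[4.7738 9.2256] v=[-1.7944 0.3168]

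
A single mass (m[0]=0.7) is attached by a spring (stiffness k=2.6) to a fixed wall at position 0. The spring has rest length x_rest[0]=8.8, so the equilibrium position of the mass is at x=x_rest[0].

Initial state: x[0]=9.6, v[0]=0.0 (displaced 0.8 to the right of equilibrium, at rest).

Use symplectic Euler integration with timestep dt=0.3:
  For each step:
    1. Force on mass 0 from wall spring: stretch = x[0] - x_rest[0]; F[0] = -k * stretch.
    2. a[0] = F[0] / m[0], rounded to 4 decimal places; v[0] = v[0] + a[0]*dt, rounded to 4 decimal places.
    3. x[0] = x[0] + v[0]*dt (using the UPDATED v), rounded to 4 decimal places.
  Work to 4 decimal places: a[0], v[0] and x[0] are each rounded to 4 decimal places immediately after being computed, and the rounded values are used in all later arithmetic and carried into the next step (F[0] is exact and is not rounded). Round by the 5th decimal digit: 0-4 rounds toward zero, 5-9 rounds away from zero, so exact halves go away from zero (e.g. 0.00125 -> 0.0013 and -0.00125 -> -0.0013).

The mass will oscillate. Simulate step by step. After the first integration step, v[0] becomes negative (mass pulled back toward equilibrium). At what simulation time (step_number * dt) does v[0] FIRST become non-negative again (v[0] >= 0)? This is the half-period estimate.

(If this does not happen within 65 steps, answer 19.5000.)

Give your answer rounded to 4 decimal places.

Step 0: x=[9.6000] v=[0.0000]
Step 1: x=[9.3326] v=[-0.8914]
Step 2: x=[8.8871] v=[-1.4849]
Step 3: x=[8.4125] v=[-1.5820]
Step 4: x=[8.0674] v=[-1.1502]
Step 5: x=[7.9672] v=[-0.3339]
Step 6: x=[8.1454] v=[0.5941]
First v>=0 after going negative at step 6, time=1.8000

Answer: 1.8000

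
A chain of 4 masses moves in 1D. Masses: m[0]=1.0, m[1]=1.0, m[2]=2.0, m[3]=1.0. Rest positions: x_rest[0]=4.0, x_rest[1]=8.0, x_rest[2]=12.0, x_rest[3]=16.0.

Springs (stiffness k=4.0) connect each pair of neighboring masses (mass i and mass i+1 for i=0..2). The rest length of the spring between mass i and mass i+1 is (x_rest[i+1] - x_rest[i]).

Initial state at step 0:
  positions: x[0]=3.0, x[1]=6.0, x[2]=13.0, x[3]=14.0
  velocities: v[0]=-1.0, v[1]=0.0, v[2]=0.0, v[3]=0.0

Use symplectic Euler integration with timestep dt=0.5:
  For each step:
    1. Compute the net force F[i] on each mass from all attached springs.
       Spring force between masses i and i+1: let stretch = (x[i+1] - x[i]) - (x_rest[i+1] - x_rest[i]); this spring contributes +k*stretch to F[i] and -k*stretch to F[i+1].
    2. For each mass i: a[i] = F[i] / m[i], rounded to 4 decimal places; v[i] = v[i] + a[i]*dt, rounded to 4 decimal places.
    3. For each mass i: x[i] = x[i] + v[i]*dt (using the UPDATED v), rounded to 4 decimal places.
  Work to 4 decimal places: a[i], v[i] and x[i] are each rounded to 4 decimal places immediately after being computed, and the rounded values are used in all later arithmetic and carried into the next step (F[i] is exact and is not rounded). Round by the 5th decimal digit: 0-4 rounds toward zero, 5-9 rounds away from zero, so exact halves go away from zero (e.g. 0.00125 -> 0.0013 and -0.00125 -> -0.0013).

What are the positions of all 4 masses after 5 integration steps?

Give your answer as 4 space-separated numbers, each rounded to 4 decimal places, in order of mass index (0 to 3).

Step 0: x=[3.0000 6.0000 13.0000 14.0000] v=[-1.0000 0.0000 0.0000 0.0000]
Step 1: x=[1.5000 10.0000 10.0000 17.0000] v=[-3.0000 8.0000 -6.0000 6.0000]
Step 2: x=[4.5000 5.5000 10.5000 17.0000] v=[6.0000 -9.0000 1.0000 0.0000]
Step 3: x=[4.5000 5.0000 11.7500 14.5000] v=[0.0000 -1.0000 2.5000 -5.0000]
Step 4: x=[1.0000 10.7500 11.0000 13.2500] v=[-7.0000 11.5000 -1.5000 -2.5000]
Step 5: x=[3.2500 7.0000 11.2500 13.7500] v=[4.5000 -7.5000 0.5000 1.0000]

Answer: 3.2500 7.0000 11.2500 13.7500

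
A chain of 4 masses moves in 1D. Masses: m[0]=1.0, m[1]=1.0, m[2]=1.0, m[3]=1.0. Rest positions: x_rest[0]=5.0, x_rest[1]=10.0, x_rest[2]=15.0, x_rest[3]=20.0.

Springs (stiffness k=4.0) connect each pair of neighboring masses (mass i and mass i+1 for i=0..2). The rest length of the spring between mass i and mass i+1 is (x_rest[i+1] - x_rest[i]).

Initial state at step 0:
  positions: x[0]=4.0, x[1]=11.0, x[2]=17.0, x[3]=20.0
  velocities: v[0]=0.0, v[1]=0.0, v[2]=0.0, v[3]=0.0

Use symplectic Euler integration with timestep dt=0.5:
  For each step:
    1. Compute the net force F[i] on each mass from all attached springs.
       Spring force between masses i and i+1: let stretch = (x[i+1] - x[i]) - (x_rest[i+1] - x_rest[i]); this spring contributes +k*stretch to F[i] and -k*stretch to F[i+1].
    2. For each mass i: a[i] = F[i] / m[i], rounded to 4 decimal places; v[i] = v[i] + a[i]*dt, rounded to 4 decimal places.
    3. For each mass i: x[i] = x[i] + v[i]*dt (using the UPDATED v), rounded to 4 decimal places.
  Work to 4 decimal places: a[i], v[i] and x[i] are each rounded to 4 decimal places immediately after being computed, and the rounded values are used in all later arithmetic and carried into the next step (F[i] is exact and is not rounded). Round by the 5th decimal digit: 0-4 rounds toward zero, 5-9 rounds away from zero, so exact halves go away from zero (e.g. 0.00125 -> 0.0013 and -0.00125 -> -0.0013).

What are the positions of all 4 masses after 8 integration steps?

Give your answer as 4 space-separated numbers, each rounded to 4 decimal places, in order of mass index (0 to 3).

Step 0: x=[4.0000 11.0000 17.0000 20.0000] v=[0.0000 0.0000 0.0000 0.0000]
Step 1: x=[6.0000 10.0000 14.0000 22.0000] v=[4.0000 -2.0000 -6.0000 4.0000]
Step 2: x=[7.0000 9.0000 15.0000 21.0000] v=[2.0000 -2.0000 2.0000 -2.0000]
Step 3: x=[5.0000 12.0000 16.0000 19.0000] v=[-4.0000 6.0000 2.0000 -4.0000]
Step 4: x=[5.0000 12.0000 16.0000 19.0000] v=[0.0000 0.0000 0.0000 0.0000]
Step 5: x=[7.0000 9.0000 15.0000 21.0000] v=[4.0000 -6.0000 -2.0000 4.0000]
Step 6: x=[6.0000 10.0000 14.0000 22.0000] v=[-2.0000 2.0000 -2.0000 2.0000]
Step 7: x=[4.0000 11.0000 17.0000 20.0000] v=[-4.0000 2.0000 6.0000 -4.0000]
Step 8: x=[4.0000 11.0000 17.0000 20.0000] v=[0.0000 0.0000 0.0000 0.0000]

Answer: 4.0000 11.0000 17.0000 20.0000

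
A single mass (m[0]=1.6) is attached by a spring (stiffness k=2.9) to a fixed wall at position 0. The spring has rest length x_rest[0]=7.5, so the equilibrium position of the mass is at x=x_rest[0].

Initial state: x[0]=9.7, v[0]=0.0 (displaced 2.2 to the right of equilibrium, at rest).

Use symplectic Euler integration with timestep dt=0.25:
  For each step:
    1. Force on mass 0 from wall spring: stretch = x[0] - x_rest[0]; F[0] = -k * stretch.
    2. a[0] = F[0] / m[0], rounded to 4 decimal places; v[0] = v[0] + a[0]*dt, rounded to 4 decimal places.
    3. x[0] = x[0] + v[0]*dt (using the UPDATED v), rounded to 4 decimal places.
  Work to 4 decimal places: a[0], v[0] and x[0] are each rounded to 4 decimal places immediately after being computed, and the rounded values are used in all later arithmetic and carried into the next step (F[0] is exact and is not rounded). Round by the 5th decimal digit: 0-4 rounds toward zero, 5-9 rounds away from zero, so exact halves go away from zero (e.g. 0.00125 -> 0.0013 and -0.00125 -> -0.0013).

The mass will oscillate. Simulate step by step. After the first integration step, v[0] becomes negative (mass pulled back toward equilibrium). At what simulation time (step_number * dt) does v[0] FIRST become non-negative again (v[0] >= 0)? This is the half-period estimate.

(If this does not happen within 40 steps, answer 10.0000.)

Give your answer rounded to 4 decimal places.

Answer: 2.5000

Derivation:
Step 0: x=[9.7000] v=[0.0000]
Step 1: x=[9.4508] v=[-0.9969]
Step 2: x=[8.9806] v=[-1.8809]
Step 3: x=[8.3427] v=[-2.5518]
Step 4: x=[7.6093] v=[-2.9337]
Step 5: x=[6.8635] v=[-2.9832]
Step 6: x=[6.1898] v=[-2.6948]
Step 7: x=[5.6645] v=[-2.1011]
Step 8: x=[5.3472] v=[-1.2694]
Step 9: x=[5.2737] v=[-0.2939]
Step 10: x=[5.4524] v=[0.7149]
First v>=0 after going negative at step 10, time=2.5000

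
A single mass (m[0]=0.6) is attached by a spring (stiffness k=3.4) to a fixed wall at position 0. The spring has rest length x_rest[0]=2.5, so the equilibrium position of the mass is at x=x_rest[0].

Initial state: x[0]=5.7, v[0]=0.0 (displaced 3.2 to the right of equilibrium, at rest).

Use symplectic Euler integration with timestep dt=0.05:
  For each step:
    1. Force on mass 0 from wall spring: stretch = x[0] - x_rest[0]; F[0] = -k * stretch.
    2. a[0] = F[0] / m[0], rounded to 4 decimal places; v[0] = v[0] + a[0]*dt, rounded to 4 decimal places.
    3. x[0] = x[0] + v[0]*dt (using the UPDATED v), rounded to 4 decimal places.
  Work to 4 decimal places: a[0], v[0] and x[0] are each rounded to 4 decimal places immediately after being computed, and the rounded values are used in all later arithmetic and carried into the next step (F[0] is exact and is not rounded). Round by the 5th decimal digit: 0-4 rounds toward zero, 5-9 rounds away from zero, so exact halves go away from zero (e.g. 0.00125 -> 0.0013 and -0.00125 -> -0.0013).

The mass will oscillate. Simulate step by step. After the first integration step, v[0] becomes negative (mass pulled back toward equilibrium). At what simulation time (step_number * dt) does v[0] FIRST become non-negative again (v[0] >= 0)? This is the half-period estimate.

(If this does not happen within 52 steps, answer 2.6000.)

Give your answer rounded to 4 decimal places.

Step 0: x=[5.7000] v=[0.0000]
Step 1: x=[5.6547] v=[-0.9067]
Step 2: x=[5.5647] v=[-1.8005]
Step 3: x=[5.4313] v=[-2.6688]
Step 4: x=[5.2563] v=[-3.4993]
Step 5: x=[5.0423] v=[-4.2803]
Step 6: x=[4.7923] v=[-5.0006]
Step 7: x=[4.5098] v=[-5.6501]
Step 8: x=[4.1988] v=[-6.2195]
Step 9: x=[3.8638] v=[-6.7008]
Step 10: x=[3.5094] v=[-7.0872]
Step 11: x=[3.1407] v=[-7.3732]
Step 12: x=[2.7630] v=[-7.5547]
Step 13: x=[2.3815] v=[-7.6292]
Step 14: x=[2.0017] v=[-7.5956]
Step 15: x=[1.6290] v=[-7.4544]
Step 16: x=[1.2686] v=[-7.2076]
Step 17: x=[0.9257] v=[-6.8587]
Step 18: x=[0.6051] v=[-6.4127]
Step 19: x=[0.3113] v=[-5.8758]
Step 20: x=[0.0485] v=[-5.2557]
Step 21: x=[-0.1796] v=[-4.5611]
Step 22: x=[-0.3697] v=[-3.8019]
Step 23: x=[-0.5191] v=[-2.9888]
Step 24: x=[-0.6258] v=[-2.1334]
Step 25: x=[-0.6882] v=[-1.2478]
Step 26: x=[-0.7054] v=[-0.3445]
Step 27: x=[-0.6772] v=[0.5637]
First v>=0 after going negative at step 27, time=1.3500

Answer: 1.3500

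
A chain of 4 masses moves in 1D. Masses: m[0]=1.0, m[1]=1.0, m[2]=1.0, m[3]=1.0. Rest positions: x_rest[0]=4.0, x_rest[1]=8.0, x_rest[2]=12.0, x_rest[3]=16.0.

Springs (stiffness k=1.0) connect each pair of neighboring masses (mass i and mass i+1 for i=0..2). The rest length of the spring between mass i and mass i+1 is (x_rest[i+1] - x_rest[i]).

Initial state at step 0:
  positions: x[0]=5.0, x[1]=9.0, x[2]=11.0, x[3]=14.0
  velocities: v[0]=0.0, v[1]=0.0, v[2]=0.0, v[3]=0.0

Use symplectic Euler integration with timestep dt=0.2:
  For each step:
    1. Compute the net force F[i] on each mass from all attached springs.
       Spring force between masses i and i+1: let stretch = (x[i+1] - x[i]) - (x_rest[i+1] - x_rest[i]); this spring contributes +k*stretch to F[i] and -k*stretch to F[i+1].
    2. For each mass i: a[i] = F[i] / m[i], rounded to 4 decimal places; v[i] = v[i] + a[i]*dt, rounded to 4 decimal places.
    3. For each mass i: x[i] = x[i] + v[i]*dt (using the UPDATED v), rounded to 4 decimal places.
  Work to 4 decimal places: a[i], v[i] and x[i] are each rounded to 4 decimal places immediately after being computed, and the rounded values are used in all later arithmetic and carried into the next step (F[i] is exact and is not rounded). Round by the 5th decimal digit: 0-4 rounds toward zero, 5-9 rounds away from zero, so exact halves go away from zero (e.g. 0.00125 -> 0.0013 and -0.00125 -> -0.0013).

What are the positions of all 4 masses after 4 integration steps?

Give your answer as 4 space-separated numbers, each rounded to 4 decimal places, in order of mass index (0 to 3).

Step 0: x=[5.0000 9.0000 11.0000 14.0000] v=[0.0000 0.0000 0.0000 0.0000]
Step 1: x=[5.0000 8.9200 11.0400 14.0400] v=[0.0000 -0.4000 0.2000 0.2000]
Step 2: x=[4.9968 8.7680 11.1152 14.1200] v=[-0.0160 -0.7600 0.3760 0.4000]
Step 3: x=[4.9844 8.5590 11.2167 14.2398] v=[-0.0618 -1.0448 0.5075 0.5990]
Step 4: x=[4.9550 8.3134 11.3328 14.3987] v=[-0.1469 -1.2282 0.5806 0.7944]

Answer: 4.9550 8.3134 11.3328 14.3987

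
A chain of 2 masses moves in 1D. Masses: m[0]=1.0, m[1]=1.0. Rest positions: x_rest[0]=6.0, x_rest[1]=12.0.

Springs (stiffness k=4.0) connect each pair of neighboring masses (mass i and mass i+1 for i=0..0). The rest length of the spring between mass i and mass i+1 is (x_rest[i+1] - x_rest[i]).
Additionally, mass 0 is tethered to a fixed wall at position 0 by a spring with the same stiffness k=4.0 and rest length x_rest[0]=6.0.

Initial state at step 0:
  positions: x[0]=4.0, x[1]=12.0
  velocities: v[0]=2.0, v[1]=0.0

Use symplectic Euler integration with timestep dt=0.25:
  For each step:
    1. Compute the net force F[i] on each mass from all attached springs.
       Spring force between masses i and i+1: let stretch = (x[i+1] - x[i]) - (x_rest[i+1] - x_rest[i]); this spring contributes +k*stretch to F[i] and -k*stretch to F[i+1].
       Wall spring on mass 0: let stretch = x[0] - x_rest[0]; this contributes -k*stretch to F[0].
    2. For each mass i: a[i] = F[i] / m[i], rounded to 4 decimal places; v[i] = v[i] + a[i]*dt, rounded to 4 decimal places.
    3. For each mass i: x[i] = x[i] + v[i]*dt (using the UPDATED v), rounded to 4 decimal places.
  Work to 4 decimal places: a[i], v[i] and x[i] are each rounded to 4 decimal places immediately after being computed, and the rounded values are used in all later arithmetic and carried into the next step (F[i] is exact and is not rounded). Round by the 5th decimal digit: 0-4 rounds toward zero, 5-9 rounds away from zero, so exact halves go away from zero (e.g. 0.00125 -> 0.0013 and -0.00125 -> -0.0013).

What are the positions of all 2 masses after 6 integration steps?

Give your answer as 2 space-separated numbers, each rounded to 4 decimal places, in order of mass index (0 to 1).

Answer: 5.1846 14.0132

Derivation:
Step 0: x=[4.0000 12.0000] v=[2.0000 0.0000]
Step 1: x=[5.5000 11.5000] v=[6.0000 -2.0000]
Step 2: x=[7.1250 11.0000] v=[6.5000 -2.0000]
Step 3: x=[7.9375 11.0313] v=[3.2500 0.1250]
Step 4: x=[7.5391 11.7891] v=[-1.5937 3.0312]
Step 5: x=[6.3184 12.9844] v=[-4.8828 4.7812]
Step 6: x=[5.1846 14.0132] v=[-4.5352 4.1152]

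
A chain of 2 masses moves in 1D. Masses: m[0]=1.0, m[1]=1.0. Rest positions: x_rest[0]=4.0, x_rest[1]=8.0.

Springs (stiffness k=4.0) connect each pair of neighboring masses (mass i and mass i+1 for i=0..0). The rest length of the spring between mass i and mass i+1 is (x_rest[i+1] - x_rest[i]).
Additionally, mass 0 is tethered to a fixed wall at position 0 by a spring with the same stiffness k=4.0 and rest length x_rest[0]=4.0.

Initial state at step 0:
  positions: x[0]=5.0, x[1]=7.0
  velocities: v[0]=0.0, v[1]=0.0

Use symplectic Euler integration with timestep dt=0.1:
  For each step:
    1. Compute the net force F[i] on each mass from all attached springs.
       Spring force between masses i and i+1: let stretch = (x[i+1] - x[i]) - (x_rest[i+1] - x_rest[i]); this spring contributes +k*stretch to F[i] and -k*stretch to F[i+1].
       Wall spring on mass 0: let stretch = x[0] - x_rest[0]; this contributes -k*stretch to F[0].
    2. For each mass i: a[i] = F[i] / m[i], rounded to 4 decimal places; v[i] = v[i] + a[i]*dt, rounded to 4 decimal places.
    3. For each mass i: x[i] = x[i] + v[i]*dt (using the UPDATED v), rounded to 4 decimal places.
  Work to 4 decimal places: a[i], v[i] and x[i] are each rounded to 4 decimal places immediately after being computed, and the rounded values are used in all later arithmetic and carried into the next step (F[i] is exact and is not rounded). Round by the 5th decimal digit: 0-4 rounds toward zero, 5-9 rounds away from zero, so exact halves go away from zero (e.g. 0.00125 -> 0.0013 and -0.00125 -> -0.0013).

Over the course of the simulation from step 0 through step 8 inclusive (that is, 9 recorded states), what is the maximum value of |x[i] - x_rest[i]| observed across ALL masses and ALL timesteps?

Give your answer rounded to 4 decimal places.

Step 0: x=[5.0000 7.0000] v=[0.0000 0.0000]
Step 1: x=[4.8800 7.0800] v=[-1.2000 0.8000]
Step 2: x=[4.6528 7.2320] v=[-2.2720 1.5200]
Step 3: x=[4.3427 7.4408] v=[-3.1014 2.0883]
Step 4: x=[3.9828 7.6857] v=[-3.5992 2.4491]
Step 5: x=[3.6117 7.9425] v=[-3.7112 2.5679]
Step 6: x=[3.2693 8.1861] v=[-3.4236 2.4356]
Step 7: x=[2.9928 8.3930] v=[-2.7646 2.0689]
Step 8: x=[2.8126 8.5439] v=[-1.8016 1.5088]
Max displacement = 1.1874

Answer: 1.1874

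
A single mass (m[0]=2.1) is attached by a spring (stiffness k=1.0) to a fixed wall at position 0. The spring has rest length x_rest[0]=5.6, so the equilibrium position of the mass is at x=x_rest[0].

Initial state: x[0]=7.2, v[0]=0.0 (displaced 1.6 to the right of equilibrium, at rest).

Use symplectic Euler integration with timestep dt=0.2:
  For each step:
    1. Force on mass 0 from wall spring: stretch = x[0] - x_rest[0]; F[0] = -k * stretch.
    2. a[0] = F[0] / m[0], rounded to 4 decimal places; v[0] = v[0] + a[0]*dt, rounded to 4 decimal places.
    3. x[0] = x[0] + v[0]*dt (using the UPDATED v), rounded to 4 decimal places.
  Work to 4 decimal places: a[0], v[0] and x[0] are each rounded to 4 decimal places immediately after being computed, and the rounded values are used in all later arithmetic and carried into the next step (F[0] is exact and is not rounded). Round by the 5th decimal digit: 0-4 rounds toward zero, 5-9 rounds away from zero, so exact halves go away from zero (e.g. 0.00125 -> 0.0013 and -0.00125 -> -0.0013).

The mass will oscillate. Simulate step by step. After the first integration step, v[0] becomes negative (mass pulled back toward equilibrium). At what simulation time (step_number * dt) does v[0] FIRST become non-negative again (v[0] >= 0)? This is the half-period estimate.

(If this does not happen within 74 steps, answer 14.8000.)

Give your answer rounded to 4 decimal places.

Step 0: x=[7.2000] v=[0.0000]
Step 1: x=[7.1695] v=[-0.1524]
Step 2: x=[7.1091] v=[-0.3019]
Step 3: x=[7.0200] v=[-0.4456]
Step 4: x=[6.9038] v=[-0.5808]
Step 5: x=[6.7628] v=[-0.7050]
Step 6: x=[6.5997] v=[-0.8157]
Step 7: x=[6.4175] v=[-0.9109]
Step 8: x=[6.2197] v=[-0.9888]
Step 9: x=[6.0101] v=[-1.0478]
Step 10: x=[5.7927] v=[-1.0869]
Step 11: x=[5.5716] v=[-1.1053]
Step 12: x=[5.3511] v=[-1.1026]
Step 13: x=[5.1353] v=[-1.0789]
Step 14: x=[4.9284] v=[-1.0346]
Step 15: x=[4.7343] v=[-0.9706]
Step 16: x=[4.5567] v=[-0.8882]
Step 17: x=[4.3989] v=[-0.7888]
Step 18: x=[4.2640] v=[-0.6744]
Step 19: x=[4.1546] v=[-0.5472]
Step 20: x=[4.0727] v=[-0.4095]
Step 21: x=[4.0199] v=[-0.2640]
Step 22: x=[3.9972] v=[-0.1135]
Step 23: x=[4.0050] v=[0.0391]
First v>=0 after going negative at step 23, time=4.6000

Answer: 4.6000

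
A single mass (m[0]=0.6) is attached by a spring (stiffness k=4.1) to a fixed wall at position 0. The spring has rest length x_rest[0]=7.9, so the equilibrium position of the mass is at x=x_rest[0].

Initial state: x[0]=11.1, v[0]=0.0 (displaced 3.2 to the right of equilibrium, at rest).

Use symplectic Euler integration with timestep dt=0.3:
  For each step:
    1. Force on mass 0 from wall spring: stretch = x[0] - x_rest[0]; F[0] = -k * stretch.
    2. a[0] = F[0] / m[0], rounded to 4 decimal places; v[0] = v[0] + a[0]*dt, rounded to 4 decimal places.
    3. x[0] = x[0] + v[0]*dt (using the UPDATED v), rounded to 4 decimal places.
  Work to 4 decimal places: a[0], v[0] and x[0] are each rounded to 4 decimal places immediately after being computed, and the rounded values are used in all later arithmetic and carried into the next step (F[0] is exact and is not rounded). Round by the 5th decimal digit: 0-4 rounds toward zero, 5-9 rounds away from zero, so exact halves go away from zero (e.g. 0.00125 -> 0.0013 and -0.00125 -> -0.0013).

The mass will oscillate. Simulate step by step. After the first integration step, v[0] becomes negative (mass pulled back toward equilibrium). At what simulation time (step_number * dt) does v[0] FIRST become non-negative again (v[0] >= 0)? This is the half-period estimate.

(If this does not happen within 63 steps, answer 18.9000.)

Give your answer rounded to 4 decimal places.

Step 0: x=[11.1000] v=[0.0000]
Step 1: x=[9.1320] v=[-6.5600]
Step 2: x=[6.4063] v=[-9.0856]
Step 3: x=[4.5993] v=[-6.0235]
Step 4: x=[4.8222] v=[0.7429]
First v>=0 after going negative at step 4, time=1.2000

Answer: 1.2000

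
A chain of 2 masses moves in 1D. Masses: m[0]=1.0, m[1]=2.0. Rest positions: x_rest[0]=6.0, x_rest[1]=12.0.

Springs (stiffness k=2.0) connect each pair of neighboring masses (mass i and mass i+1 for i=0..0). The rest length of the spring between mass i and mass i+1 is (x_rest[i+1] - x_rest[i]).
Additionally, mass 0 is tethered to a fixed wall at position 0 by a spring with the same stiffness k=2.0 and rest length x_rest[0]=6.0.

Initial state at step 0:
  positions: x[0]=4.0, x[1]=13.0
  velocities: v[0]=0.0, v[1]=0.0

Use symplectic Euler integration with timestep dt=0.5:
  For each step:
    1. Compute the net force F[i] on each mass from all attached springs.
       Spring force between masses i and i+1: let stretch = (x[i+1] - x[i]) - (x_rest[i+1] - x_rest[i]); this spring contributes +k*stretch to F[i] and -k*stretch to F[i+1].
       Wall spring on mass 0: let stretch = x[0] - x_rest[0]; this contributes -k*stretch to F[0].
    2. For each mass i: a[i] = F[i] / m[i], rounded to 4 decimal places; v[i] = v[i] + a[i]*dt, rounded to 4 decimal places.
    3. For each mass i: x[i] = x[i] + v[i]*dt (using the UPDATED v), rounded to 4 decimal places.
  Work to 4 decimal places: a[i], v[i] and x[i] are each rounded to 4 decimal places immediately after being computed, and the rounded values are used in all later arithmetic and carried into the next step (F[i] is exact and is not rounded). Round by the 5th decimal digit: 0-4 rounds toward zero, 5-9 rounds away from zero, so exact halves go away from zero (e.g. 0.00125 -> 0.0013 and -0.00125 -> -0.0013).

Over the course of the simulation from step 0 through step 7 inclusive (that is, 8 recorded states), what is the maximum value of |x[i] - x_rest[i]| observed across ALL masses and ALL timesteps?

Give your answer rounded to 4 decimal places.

Step 0: x=[4.0000 13.0000] v=[0.0000 0.0000]
Step 1: x=[6.5000 12.2500] v=[5.0000 -1.5000]
Step 2: x=[8.6250 11.5625] v=[4.2500 -1.3750]
Step 3: x=[7.9063 11.6407] v=[-1.4375 0.1563]
Step 4: x=[5.1016 12.2853] v=[-5.6094 1.2891]
Step 5: x=[3.3380 12.6340] v=[-3.5273 0.6973]
Step 6: x=[4.5534 12.1587] v=[2.4307 -0.9507]
Step 7: x=[7.2947 11.2820] v=[5.4826 -1.7534]
Max displacement = 2.6620

Answer: 2.6620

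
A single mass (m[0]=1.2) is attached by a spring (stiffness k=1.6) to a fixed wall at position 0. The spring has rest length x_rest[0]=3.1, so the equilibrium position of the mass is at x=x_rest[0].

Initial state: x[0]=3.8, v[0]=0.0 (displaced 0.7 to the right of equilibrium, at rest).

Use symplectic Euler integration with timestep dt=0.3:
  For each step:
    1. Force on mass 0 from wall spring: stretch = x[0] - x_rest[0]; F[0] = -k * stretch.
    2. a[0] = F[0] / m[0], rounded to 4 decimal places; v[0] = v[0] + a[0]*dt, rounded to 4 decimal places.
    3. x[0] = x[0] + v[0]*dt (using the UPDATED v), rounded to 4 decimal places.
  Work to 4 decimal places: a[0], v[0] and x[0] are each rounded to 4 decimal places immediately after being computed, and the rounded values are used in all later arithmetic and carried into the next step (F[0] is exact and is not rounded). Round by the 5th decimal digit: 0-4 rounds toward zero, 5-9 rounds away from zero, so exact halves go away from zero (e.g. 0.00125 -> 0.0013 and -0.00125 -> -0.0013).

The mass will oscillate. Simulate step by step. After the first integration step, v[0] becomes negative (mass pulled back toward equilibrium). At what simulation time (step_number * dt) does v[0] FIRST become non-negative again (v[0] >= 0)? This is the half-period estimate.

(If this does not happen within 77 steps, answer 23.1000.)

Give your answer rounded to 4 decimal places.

Step 0: x=[3.8000] v=[0.0000]
Step 1: x=[3.7160] v=[-0.2800]
Step 2: x=[3.5581] v=[-0.5264]
Step 3: x=[3.3452] v=[-0.7096]
Step 4: x=[3.1029] v=[-0.8077]
Step 5: x=[2.8602] v=[-0.8089]
Step 6: x=[2.6463] v=[-0.7130]
Step 7: x=[2.4869] v=[-0.5315]
Step 8: x=[2.4010] v=[-0.2863]
Step 9: x=[2.3990] v=[-0.0067]
Step 10: x=[2.4811] v=[0.2737]
First v>=0 after going negative at step 10, time=3.0000

Answer: 3.0000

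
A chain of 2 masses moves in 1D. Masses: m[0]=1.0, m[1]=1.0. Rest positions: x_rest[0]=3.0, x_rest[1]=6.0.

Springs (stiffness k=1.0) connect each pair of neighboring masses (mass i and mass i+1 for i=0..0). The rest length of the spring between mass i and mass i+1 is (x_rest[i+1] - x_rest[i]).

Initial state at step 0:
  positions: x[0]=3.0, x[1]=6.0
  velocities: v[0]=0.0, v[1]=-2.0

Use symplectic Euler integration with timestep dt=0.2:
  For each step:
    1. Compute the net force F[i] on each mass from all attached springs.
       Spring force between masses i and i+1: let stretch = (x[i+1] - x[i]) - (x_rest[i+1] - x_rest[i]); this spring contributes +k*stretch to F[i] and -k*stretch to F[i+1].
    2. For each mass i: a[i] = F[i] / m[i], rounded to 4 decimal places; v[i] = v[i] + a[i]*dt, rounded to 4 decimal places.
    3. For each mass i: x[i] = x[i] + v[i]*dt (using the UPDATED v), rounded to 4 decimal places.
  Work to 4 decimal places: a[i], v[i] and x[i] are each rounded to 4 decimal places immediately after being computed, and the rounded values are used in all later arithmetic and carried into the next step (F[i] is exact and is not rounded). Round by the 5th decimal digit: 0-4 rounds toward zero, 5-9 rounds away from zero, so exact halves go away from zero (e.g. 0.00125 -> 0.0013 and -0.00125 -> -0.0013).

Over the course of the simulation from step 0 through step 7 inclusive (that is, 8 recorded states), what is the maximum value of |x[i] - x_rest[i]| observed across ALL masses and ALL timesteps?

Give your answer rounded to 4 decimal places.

Step 0: x=[3.0000 6.0000] v=[0.0000 -2.0000]
Step 1: x=[3.0000 5.6000] v=[0.0000 -2.0000]
Step 2: x=[2.9840 5.2160] v=[-0.0800 -1.9200]
Step 3: x=[2.9373 4.8627] v=[-0.2336 -1.7664]
Step 4: x=[2.8476 4.5524] v=[-0.4485 -1.5515]
Step 5: x=[2.7061 4.2939] v=[-0.7075 -1.2925]
Step 6: x=[2.5081 4.0919] v=[-0.9899 -1.0101]
Step 7: x=[2.2535 3.9465] v=[-1.2731 -0.7269]
Max displacement = 2.0535

Answer: 2.0535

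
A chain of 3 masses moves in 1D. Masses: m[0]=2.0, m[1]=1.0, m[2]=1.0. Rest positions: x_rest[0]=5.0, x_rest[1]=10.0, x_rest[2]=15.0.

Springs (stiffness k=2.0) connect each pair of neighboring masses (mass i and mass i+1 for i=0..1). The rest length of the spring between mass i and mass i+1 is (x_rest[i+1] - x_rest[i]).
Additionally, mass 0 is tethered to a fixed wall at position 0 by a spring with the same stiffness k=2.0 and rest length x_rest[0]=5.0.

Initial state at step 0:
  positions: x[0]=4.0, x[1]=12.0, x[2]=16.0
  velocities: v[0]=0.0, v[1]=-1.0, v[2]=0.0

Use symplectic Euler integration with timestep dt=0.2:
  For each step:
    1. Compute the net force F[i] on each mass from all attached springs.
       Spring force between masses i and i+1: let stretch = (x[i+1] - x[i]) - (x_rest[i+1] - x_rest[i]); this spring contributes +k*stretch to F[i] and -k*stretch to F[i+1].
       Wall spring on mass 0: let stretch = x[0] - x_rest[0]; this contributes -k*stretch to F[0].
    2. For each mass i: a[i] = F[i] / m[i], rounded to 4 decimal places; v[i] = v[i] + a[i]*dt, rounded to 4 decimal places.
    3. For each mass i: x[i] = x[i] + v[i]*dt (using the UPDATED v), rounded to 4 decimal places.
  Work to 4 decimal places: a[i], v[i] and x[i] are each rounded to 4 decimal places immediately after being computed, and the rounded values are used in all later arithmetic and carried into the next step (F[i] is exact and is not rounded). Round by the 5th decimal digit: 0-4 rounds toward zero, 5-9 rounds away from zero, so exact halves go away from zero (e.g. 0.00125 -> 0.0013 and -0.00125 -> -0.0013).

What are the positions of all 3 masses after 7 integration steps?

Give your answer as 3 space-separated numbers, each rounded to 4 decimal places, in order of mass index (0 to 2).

Step 0: x=[4.0000 12.0000 16.0000] v=[0.0000 -1.0000 0.0000]
Step 1: x=[4.1600 11.4800 16.0800] v=[0.8000 -2.6000 0.4000]
Step 2: x=[4.4464 10.7424 16.1920] v=[1.4320 -3.6880 0.5600]
Step 3: x=[4.8068 9.9371 16.2680] v=[1.8019 -4.0266 0.3802]
Step 4: x=[5.1801 9.2278 16.2376] v=[1.8666 -3.5464 -0.1522]
Step 5: x=[5.5081 8.7555 16.0464] v=[1.6401 -2.3616 -0.9561]
Step 6: x=[5.7457 8.6067 15.6719] v=[1.1880 -0.7442 -1.8725]
Step 7: x=[5.8679 8.7942 15.1322] v=[0.6111 0.9375 -2.6986]

Answer: 5.8679 8.7942 15.1322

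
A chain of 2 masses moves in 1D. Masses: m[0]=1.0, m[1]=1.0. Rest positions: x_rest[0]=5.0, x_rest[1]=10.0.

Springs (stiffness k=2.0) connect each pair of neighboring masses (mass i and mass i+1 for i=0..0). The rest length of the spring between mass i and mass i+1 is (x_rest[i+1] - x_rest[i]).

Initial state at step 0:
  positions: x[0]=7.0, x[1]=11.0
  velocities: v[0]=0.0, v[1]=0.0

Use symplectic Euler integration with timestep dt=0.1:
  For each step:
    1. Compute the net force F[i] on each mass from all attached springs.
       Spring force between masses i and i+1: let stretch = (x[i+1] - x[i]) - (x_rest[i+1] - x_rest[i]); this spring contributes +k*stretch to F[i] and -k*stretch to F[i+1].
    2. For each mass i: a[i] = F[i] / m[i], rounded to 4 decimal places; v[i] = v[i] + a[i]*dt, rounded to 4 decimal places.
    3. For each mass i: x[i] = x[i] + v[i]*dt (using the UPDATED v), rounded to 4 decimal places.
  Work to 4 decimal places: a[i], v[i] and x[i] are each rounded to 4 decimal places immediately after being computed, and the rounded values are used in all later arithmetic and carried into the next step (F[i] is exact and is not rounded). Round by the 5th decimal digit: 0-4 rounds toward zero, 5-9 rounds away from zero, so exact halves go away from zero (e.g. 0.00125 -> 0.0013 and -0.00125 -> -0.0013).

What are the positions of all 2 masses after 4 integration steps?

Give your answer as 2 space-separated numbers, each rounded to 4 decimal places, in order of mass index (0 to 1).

Answer: 6.8118 11.1882

Derivation:
Step 0: x=[7.0000 11.0000] v=[0.0000 0.0000]
Step 1: x=[6.9800 11.0200] v=[-0.2000 0.2000]
Step 2: x=[6.9408 11.0592] v=[-0.3920 0.3920]
Step 3: x=[6.8840 11.1160] v=[-0.5683 0.5683]
Step 4: x=[6.8118 11.1882] v=[-0.7219 0.7219]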